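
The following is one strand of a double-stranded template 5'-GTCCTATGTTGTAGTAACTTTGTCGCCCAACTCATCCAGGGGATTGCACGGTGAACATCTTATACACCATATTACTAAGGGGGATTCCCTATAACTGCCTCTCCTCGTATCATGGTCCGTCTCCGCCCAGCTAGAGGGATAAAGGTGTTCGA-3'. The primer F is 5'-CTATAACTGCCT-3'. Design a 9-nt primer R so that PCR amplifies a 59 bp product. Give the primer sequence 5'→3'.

The forward primer binds at positions 89–100, so a 59 bp product ends at position 89 + 59 − 1 = 147.
The reverse primer anneals to the top strand over positions 139–147, i.e. to ATAAAGGTG.
Its sequence written 5'→3' is the reverse complement: CACCTTTAT.

5'-CACCTTTAT-3'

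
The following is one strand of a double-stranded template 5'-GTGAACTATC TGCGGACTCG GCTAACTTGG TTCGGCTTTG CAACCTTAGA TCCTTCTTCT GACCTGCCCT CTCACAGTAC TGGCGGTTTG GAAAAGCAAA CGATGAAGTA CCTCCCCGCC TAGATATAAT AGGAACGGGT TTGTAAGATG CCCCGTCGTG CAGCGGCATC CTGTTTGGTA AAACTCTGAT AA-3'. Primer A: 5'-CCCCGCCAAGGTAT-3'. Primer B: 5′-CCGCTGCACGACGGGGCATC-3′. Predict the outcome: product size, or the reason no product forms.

No product — primer A has no binding site in the template.

Primer A (CCCCGCCAAGGTAT) does not match the top strand, and its reverse complement ATACCTTGGCGGGG does not match either.
With no annealing site for primer A, no amplification occurs.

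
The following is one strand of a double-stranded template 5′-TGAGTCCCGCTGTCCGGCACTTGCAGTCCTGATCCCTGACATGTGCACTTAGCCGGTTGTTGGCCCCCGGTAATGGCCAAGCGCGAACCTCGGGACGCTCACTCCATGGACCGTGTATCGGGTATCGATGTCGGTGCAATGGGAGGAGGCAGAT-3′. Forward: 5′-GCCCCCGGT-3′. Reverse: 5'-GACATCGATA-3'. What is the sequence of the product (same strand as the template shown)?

5'-GCCCCCGGTAATGGCCAAGCGCGAACCTCGGGACGCTCACTCCATGGACCGTGTATCGGGTATCGATGTC-3'

The forward primer matches the template at positions 63–71.
Taking the reverse complement of GACATCGATA gives TATCGATGTC, found at positions 123–132 on the template; the primer anneals here to the top strand with its 3' end pointing upstream.
The product is the template from position 63 through 132 (70 bp).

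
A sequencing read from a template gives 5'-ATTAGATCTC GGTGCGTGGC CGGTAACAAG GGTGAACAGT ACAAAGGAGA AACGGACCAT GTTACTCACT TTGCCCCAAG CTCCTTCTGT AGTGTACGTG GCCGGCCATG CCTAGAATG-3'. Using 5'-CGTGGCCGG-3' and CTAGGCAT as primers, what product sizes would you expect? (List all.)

101 bp, 19 bp

The forward primer CGTGGCCGG matches the top strand at positions 15–23, 97–105.
The reverse primer's reverse complement is ATGCCTAG, matching at positions 108–115.
Each forward site pairs with the reverse site to give a product ending at position 115: sizes 101, 19 bp.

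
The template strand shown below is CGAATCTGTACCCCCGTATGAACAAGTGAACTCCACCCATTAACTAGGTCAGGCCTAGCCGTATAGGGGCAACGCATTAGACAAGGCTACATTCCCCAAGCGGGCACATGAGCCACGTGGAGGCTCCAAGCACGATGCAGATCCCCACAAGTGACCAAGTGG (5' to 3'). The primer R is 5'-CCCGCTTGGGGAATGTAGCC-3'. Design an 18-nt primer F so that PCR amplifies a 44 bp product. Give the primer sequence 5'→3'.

5'-GTATAGGGGCAACGCATT-3'

The reverse primer's reverse complement GGCTACATTCCCCAAGCGGG matches the template at positions 85–104, so the product ends at position 104.
A 44 bp product then starts at position 104 − 44 + 1 = 61.
The forward primer is identical to the top strand there: GTATAGGGGCAACGCATT.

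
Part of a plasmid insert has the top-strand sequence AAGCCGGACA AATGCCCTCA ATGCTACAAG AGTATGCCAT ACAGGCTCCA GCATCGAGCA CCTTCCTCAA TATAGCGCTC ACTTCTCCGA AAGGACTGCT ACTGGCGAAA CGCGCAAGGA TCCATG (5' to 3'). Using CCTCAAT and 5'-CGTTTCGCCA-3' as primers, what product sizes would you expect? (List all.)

97 bp, 48 bp

The forward primer CCTCAAT matches the top strand at positions 16–22, 65–71.
The reverse primer's reverse complement is TGGCGAAACG, matching at positions 103–112.
Each forward site pairs with the reverse site to give a product ending at position 112: sizes 97, 48 bp.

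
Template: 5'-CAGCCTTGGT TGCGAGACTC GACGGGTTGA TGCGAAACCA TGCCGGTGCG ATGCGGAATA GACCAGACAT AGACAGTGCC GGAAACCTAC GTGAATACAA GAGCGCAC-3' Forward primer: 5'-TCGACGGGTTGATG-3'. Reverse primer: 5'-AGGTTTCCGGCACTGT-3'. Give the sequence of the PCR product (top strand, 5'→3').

5'-TCGACGGGTTGATGCGAAACCATGCCGGTGCGATGCGGAATAGACCAGACATAGACAGTGCCGGAAACCT-3'

Forward primer TCGACGGGTTGATG is found on the top strand at positions 19–32.
Taking the reverse complement of AGGTTTCCGGCACTGT gives ACAGTGCCGGAAACCT, found at positions 73–88 on the template; the primer anneals here to the top strand with its 3' end pointing upstream.
The product is the template from position 19 through 88 (70 bp).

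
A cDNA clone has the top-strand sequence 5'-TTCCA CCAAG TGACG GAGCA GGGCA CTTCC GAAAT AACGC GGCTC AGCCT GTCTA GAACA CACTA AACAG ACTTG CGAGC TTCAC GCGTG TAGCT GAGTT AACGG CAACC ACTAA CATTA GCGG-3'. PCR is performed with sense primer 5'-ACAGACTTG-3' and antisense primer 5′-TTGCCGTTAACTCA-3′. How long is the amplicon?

42 bp

Scanning the template, ACAGACTTG occurs at positions 67–75; this primer anneals to the bottom strand there with its 3' end pointing downstream.
Taking the reverse complement of TTGCCGTTAACTCA gives TGAGTTAACGGCAA, found at positions 95–108 on the template; the primer anneals here to the top strand with its 3' end pointing upstream.
The product runs from position 67 to position 108, so its length is 108 − 67 + 1 = 42 bp.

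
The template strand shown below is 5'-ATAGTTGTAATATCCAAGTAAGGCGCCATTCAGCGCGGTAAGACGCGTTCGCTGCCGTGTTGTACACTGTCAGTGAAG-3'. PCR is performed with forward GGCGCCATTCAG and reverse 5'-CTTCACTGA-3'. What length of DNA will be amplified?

57 bp

Scanning the template, GGCGCCATTCAG occurs at positions 22–33; this primer anneals to the bottom strand there with its 3' end pointing downstream.
The reverse primer's reverse complement is TCAGTGAAG, which matches the template at positions 70–78.
Product length = (reverse-primer end) − (forward-primer start) + 1 = 78 − 22 + 1 = 57 bp.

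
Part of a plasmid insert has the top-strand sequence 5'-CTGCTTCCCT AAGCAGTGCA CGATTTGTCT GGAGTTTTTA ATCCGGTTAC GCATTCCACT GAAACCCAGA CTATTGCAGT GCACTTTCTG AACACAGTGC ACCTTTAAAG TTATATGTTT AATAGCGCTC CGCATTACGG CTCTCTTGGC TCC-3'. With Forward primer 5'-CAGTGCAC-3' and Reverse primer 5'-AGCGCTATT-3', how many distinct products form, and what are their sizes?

The forward primer CAGTGCAC matches the top strand at positions 14–21, 77–84, 95–102.
The reverse primer's reverse complement is AATAGCGCT, matching at positions 121–129.
Each forward site pairs with the reverse site to give a product ending at position 129: sizes 116, 53, 35 bp.

Three products: 116 bp, 53 bp, 35 bp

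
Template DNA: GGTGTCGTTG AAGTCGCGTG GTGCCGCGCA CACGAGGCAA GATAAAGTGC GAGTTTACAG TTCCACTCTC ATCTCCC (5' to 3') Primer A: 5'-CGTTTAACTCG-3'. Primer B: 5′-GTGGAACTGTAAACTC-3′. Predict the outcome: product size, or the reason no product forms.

Primer A (CGTTTAACTCG) does not match the top strand, and its reverse complement CGAGTTAAACG does not match either.
With no annealing site for primer A, no amplification occurs.

No product — primer A has no binding site in the template.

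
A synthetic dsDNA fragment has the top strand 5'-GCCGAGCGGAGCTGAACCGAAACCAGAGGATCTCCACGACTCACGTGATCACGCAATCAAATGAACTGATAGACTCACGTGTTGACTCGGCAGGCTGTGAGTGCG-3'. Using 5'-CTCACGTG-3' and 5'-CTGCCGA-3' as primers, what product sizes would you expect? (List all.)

54 bp, 20 bp

The forward primer CTCACGTG matches the top strand at positions 40–47, 74–81.
The reverse primer's reverse complement is TCGGCAG, matching at positions 87–93.
Each forward site pairs with the reverse site to give a product ending at position 93: sizes 54, 20 bp.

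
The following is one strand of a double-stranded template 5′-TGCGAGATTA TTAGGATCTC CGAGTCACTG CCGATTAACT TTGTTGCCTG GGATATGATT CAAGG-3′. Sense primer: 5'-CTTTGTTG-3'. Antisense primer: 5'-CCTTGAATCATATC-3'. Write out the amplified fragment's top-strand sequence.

5'-CTTTGTTGCCTGGGATATGATTCAAGG-3'

Forward primer CTTTGTTG is found on the top strand at positions 39–46.
Taking the reverse complement of CCTTGAATCATATC gives GATATGATTCAAGG, found at positions 52–65 on the template; the primer anneals here to the top strand with its 3' end pointing upstream.
The product is the template from position 39 through 65 (27 bp).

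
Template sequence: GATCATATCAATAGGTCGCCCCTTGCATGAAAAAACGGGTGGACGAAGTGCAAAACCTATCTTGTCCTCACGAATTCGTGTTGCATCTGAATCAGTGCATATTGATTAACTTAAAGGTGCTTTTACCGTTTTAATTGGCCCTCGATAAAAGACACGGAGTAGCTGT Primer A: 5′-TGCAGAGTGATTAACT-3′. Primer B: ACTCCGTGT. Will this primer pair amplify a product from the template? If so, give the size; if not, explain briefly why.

Primer A (TGCAGAGTGATTAACT) does not match the top strand, and its reverse complement AGTTAATCACTCTGCA does not match either.
With no annealing site for primer A, no amplification occurs.

No product — primer A has no binding site in the template.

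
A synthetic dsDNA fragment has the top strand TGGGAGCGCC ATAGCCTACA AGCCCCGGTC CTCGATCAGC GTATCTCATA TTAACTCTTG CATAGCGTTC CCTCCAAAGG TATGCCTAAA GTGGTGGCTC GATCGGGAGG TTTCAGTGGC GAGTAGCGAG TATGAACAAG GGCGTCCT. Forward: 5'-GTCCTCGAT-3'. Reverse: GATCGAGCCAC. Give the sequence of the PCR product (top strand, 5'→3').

5'-GTCCTCGATCAGCGTATCTCATATTAACTCTTGCATAGCGTTCCCTCCAAAGGTATGCCTAAAGTGGTGGCTCGATC-3'

The forward primer matches the template at positions 28–36.
Reverse complement of the reverse primer: GTGGCTCGATC. This occurs on the top strand at positions 94–104.
The product is the template from position 28 through 104 (77 bp).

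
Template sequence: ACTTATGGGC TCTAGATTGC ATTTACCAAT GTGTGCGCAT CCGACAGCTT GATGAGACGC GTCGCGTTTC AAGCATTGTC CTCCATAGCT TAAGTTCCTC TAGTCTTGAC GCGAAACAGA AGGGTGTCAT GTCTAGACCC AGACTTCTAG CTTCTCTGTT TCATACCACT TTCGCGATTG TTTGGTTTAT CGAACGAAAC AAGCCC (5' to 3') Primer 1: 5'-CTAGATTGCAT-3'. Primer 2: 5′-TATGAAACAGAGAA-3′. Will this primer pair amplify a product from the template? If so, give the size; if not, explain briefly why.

Primer 1 (CTAGATTGCAT) matches the top strand at positions 12–22; it acts as a forward primer.
Primer 2's reverse complement is TTCTCTGTTTCATA, matching the top strand at positions 152–165; it acts as a reverse primer.
The 3' ends face each other across positions 12–165, giving a 154 bp product.

Yes — a 154 bp product.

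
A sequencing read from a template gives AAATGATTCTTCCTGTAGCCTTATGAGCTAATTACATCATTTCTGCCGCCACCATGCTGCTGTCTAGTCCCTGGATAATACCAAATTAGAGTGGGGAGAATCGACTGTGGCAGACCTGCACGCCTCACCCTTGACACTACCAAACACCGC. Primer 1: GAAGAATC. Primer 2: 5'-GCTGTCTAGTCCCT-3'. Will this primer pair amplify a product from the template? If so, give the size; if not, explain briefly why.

Primer 1 (GAAGAATC) has reverse complement GATTCTTC, which matches the top strand at positions 5–12; primer 1 anneals to the top strand there with its 3' end pointing upstream toward position 5.
Primer 2 (GCTGTCTAGTCCCT) matches the top strand directly at positions 59–72; it anneals to the bottom strand with its 3' end pointing downstream toward position 72.
The 3' ends diverge (primer 1 extends toward position 1, primer 2 toward position 150), so the primers never converge on a shared product.

No product — the primers' 3' ends point away from each other.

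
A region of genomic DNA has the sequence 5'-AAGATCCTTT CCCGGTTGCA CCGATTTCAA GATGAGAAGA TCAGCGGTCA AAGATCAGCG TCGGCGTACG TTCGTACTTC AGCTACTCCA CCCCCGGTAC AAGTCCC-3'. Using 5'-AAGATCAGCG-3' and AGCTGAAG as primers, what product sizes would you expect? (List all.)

48 bp, 34 bp

The forward primer AAGATCAGCG matches the top strand at positions 37–46, 51–60.
The reverse primer's reverse complement is CTTCAGCT, matching at positions 77–84.
Each forward site pairs with the reverse site to give a product ending at position 84: sizes 48, 34 bp.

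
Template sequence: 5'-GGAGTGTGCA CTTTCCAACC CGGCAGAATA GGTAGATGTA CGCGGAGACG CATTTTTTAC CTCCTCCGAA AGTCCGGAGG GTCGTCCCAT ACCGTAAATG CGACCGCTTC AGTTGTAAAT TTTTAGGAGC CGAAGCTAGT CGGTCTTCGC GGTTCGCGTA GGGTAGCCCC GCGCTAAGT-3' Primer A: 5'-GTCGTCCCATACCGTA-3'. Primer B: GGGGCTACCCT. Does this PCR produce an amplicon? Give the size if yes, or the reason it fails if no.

Yes — a 90 bp product.

Primer A (GTCGTCCCATACCGTA) matches the top strand at positions 81–96; it acts as a forward primer.
Primer B's reverse complement is AGGGTAGCCCC, matching the top strand at positions 160–170; it acts as a reverse primer.
The 3' ends face each other across positions 81–170, giving a 90 bp product.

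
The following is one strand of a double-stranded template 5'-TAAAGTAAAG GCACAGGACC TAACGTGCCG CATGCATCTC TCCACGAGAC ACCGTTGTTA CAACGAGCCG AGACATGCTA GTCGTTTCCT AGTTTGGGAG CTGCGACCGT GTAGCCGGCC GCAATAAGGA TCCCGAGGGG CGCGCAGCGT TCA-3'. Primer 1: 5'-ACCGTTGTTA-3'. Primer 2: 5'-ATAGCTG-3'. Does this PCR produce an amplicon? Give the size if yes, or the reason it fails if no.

No product — primer 2 has no binding site in the template.

Primer 2 (ATAGCTG) does not match the top strand, and its reverse complement CAGCTAT does not match either.
With no annealing site for primer 2, no amplification occurs.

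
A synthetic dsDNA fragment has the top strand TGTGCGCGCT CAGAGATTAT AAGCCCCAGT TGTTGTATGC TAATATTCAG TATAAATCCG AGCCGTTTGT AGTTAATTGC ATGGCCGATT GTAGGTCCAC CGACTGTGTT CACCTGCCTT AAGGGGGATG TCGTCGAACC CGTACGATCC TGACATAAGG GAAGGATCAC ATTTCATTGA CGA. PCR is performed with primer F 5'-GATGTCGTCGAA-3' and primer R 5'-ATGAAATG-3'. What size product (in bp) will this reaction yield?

The forward primer matches the template at positions 127–138.
Taking the reverse complement of ATGAAATG gives CATTTCAT, found at positions 170–177 on the template; the primer anneals here to the top strand with its 3' end pointing upstream.
The product runs from position 127 to position 177, so its length is 177 − 127 + 1 = 51 bp.

51 bp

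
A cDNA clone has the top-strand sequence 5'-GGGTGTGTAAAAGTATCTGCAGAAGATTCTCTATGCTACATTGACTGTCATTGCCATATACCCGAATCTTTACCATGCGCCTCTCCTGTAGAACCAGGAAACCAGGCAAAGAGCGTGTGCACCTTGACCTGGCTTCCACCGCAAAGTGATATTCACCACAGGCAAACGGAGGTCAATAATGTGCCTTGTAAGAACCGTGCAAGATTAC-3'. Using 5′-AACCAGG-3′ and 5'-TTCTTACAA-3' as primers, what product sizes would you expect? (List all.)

The forward primer AACCAGG matches the top strand at positions 92–98, 100–106.
The reverse primer's reverse complement is TTGTAAGAA, matching at positions 186–194.
Each forward site pairs with the reverse site to give a product ending at position 194: sizes 103, 95 bp.

103 bp, 95 bp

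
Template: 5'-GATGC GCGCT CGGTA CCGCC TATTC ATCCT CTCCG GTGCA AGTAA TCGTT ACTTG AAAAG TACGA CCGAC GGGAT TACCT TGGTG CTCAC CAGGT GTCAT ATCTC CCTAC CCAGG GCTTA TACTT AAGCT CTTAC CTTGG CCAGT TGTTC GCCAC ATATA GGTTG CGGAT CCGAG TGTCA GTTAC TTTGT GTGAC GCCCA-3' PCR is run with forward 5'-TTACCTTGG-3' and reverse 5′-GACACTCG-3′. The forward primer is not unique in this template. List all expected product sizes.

105 bp, 48 bp

The forward primer TTACCTTGG matches the top strand at positions 75–83, 132–140.
The reverse primer's reverse complement is CGAGTGTC, matching at positions 172–179.
Each forward site pairs with the reverse site to give a product ending at position 179: sizes 105, 48 bp.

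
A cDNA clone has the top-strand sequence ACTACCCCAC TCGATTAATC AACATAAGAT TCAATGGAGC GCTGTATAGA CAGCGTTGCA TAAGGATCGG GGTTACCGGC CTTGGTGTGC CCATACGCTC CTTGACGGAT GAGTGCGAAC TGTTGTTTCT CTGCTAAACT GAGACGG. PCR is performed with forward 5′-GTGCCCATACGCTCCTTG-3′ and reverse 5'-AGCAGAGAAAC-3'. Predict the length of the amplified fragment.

49 bp

Scanning the template, GTGCCCATACGCTCCTTG occurs at positions 87–104; this primer anneals to the bottom strand there with its 3' end pointing downstream.
The reverse primer's reverse complement is GTTTCTCTGCT, which matches the template at positions 125–135.
Amplicon spans positions 87–135: 49 bp.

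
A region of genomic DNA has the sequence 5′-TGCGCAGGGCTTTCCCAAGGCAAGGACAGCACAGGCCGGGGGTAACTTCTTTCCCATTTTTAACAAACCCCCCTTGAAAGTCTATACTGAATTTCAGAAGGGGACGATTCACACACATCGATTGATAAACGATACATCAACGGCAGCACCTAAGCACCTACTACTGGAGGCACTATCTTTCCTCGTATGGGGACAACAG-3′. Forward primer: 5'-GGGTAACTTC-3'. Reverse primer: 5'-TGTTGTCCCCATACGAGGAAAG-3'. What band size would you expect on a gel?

Forward primer GGGTAACTTC is found on the top strand at positions 40–49.
The reverse primer's reverse complement is CTTTCCTCGTATGGGGACAACA, which matches the template at positions 177–198.
Amplicon spans positions 40–198: 159 bp.

159 bp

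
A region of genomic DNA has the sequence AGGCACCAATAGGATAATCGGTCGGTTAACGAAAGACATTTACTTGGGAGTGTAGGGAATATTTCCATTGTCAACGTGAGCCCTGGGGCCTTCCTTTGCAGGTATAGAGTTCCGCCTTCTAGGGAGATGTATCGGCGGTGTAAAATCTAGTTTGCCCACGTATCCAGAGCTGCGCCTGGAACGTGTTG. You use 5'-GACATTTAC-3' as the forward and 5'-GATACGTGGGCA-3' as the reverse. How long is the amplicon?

130 bp

The forward primer matches the template at positions 35–43.
The reverse primer's reverse complement is TGCCCACGTATC, which matches the template at positions 153–164.
The product runs from position 35 to position 164, so its length is 164 − 35 + 1 = 130 bp.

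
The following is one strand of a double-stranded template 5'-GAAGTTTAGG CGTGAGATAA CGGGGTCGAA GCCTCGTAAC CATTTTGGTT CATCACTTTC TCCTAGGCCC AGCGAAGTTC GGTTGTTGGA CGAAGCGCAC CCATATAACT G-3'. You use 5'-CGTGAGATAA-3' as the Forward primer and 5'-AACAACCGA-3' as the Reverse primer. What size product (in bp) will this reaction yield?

77 bp

The forward primer matches the template at positions 11–20.
Taking the reverse complement of AACAACCGA gives TCGGTTGTT, found at positions 79–87 on the template; the primer anneals here to the top strand with its 3' end pointing upstream.
Product length = (reverse-primer end) − (forward-primer start) + 1 = 87 − 11 + 1 = 77 bp.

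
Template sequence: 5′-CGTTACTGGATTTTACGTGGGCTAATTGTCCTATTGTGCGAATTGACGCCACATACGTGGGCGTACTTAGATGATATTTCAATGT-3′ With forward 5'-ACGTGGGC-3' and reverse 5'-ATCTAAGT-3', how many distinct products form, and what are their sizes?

The forward primer ACGTGGGC matches the top strand at positions 15–22, 55–62.
The reverse primer's reverse complement is ACTTAGAT, matching at positions 65–72.
Each forward site pairs with the reverse site to give a product ending at position 72: sizes 58, 18 bp.

Two products: 58 bp, 18 bp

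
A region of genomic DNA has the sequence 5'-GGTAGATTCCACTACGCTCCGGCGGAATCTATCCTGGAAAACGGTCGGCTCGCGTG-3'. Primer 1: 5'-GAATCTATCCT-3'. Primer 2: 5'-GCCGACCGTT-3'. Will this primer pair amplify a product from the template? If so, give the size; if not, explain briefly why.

Yes — a 25 bp product.

Primer 1 (GAATCTATCCT) matches the top strand at positions 25–35; it acts as a forward primer.
Primer 2's reverse complement is AACGGTCGGC, matching the top strand at positions 40–49; it acts as a reverse primer.
The 3' ends face each other across positions 25–49, giving a 25 bp product.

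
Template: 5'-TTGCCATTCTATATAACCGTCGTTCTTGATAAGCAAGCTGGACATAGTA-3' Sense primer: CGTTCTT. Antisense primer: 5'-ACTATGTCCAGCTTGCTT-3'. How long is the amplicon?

28 bp

Scanning the template, CGTTCTT occurs at positions 21–27; this primer anneals to the bottom strand there with its 3' end pointing downstream.
The reverse primer's reverse complement is AAGCAAGCTGGACATAGT, which matches the template at positions 31–48.
Product length = (reverse-primer end) − (forward-primer start) + 1 = 48 − 21 + 1 = 28 bp.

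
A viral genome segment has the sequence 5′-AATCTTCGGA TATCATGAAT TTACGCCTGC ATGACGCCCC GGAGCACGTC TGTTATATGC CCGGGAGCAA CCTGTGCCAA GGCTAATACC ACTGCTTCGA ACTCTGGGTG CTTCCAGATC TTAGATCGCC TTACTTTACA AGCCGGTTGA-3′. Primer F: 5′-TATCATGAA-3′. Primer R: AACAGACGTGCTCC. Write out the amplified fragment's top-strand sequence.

5'-TATCATGAATTTACGCCTGCATGACGCCCCGGAGCACGTCTGTT-3'

The forward primer matches the template at positions 11–19.
Taking the reverse complement of AACAGACGTGCTCC gives GGAGCACGTCTGTT, found at positions 41–54 on the template; the primer anneals here to the top strand with its 3' end pointing upstream.
The product is the template from position 11 through 54 (44 bp).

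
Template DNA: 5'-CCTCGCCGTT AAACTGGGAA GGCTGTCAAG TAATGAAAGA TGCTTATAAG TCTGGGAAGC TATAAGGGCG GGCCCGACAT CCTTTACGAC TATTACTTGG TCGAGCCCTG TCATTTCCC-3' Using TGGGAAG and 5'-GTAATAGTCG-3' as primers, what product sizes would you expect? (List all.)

The forward primer TGGGAAG matches the top strand at positions 15–21, 53–59.
The reverse primer's reverse complement is CGACTATTAC, matching at positions 87–96.
Each forward site pairs with the reverse site to give a product ending at position 96: sizes 82, 44 bp.

82 bp, 44 bp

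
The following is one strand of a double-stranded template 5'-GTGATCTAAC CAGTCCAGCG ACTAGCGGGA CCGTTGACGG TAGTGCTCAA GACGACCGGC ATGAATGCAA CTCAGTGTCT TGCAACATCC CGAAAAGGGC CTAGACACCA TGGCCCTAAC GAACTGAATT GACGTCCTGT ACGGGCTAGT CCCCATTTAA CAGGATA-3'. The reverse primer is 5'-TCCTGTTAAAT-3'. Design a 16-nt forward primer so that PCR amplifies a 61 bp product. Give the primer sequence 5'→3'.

5'-ACACCATGGCCCTAAC-3'

The reverse primer's reverse complement ATTTAACAGGA matches the template at positions 155–165, so the product ends at position 165.
A 61 bp product then starts at position 165 − 61 + 1 = 105.
The forward primer is identical to the top strand there: ACACCATGGCCCTAAC.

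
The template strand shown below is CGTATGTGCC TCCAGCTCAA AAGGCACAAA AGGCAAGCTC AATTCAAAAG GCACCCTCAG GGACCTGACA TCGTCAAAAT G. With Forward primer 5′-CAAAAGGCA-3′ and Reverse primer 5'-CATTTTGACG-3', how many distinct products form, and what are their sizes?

Three products: 64 bp, 55 bp, 37 bp

The forward primer CAAAAGGCA matches the top strand at positions 18–26, 27–35, 45–53.
The reverse primer's reverse complement is CGTCAAAATG, matching at positions 72–81.
Each forward site pairs with the reverse site to give a product ending at position 81: sizes 64, 55, 37 bp.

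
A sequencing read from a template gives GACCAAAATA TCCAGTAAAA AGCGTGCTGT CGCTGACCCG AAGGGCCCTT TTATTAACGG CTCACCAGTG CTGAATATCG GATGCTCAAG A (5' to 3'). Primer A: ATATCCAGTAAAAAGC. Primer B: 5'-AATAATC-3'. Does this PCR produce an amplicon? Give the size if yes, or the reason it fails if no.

Primer B (AATAATC) does not match the top strand, and its reverse complement GATTATT does not match either.
With no annealing site for primer B, no amplification occurs.

No product — primer B has no binding site in the template.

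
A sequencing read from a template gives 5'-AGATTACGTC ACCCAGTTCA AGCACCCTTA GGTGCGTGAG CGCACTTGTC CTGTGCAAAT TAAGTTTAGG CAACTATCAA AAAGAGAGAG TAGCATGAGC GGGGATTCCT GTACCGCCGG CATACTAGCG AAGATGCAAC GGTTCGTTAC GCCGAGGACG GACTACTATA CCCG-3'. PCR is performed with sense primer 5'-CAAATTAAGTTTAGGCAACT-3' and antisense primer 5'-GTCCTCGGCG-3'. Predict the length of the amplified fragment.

Scanning the template, CAAATTAAGTTTAGGCAACT occurs at positions 56–75; this primer anneals to the bottom strand there with its 3' end pointing downstream.
Reverse complement of the reverse primer: CGCCGAGGAC. This occurs on the top strand at positions 150–159.
The product runs from position 56 to position 159, so its length is 159 − 56 + 1 = 104 bp.

104 bp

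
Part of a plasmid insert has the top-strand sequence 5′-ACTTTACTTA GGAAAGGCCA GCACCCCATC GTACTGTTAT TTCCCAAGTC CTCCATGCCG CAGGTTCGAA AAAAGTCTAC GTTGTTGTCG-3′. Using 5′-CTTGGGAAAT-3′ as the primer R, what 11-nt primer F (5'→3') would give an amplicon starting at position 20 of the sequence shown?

5'-AGCACCCCATC-3'

The reverse primer's reverse complement ATTTCCCAAG matches the template at positions 39–48; the product starts at position 20.
The forward primer is identical to the top strand over positions 20–30: AGCACCCCATC.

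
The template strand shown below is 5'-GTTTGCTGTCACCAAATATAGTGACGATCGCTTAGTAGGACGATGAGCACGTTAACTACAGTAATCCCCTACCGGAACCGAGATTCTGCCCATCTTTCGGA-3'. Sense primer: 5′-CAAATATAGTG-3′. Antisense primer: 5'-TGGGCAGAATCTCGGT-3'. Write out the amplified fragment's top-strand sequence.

5'-CAAATATAGTGACGATCGCTTAGTAGGACGATGAGCACGTTAACTACAGTAATCCCCTACCGGAACCGAGATTCTGCCCA-3'

Forward primer CAAATATAGTG is found on the top strand at positions 13–23.
Taking the reverse complement of TGGGCAGAATCTCGGT gives ACCGAGATTCTGCCCA, found at positions 77–92 on the template; the primer anneals here to the top strand with its 3' end pointing upstream.
The product is the template from position 13 through 92 (80 bp).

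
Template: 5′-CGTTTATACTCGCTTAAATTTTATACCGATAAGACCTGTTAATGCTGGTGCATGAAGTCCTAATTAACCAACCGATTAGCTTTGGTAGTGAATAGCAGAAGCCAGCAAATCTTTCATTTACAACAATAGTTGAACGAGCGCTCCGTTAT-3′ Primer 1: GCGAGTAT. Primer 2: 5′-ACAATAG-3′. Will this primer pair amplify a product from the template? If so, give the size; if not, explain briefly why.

No product — the primers' 3' ends point away from each other.

Primer 1 (GCGAGTAT) has reverse complement ATACTCGC, which matches the top strand at positions 6–13; primer 1 anneals to the top strand there with its 3' end pointing upstream toward position 6.
Primer 2 (ACAATAG) matches the top strand directly at positions 123–129; it anneals to the bottom strand with its 3' end pointing downstream toward position 129.
The 3' ends diverge (primer 1 extends toward position 1, primer 2 toward position 149), so the primers never converge on a shared product.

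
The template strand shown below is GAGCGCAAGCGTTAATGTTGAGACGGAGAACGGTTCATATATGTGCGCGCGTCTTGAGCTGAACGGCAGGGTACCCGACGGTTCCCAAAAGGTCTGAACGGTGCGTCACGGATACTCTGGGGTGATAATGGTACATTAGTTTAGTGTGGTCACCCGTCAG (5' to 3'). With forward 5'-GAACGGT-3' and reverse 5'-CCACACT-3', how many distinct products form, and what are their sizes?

The forward primer GAACGGT matches the top strand at positions 28–34, 96–102.
The reverse primer's reverse complement is AGTGTGG, matching at positions 143–149.
Each forward site pairs with the reverse site to give a product ending at position 149: sizes 122, 54 bp.

Two products: 122 bp, 54 bp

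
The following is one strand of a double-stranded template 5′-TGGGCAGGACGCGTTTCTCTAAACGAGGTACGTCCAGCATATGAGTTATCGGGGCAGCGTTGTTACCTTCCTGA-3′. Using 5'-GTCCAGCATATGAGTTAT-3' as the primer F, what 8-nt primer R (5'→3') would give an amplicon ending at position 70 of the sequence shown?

The forward primer binds at positions 32–49; the product's 3' end on the top strand is position 70.
The reverse primer anneals to the top strand over positions 63–70, i.e. to TTACCTTC.
Its sequence written 5'→3' is the reverse complement: GAAGGTAA.

5'-GAAGGTAA-3'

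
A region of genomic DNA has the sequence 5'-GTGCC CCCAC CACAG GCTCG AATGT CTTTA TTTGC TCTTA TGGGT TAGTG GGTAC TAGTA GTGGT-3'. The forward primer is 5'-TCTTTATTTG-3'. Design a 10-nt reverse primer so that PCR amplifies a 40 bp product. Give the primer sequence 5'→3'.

5'-CCACTACTAG-3'

The forward primer binds at positions 25–34, so a 40 bp product ends at position 25 + 40 − 1 = 64.
The reverse primer anneals to the top strand over positions 55–64, i.e. to CTAGTAGTGG.
Its sequence written 5'→3' is the reverse complement: CCACTACTAG.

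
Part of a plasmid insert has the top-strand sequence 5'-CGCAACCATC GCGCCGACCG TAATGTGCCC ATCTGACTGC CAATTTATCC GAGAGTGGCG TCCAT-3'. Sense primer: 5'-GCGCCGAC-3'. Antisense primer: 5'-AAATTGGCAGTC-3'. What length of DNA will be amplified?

Forward primer GCGCCGAC is found on the top strand at positions 11–18.
Reverse complement of the reverse primer: GACTGCCAATTT. This occurs on the top strand at positions 35–46.
Product length = (reverse-primer end) − (forward-primer start) + 1 = 46 − 11 + 1 = 36 bp.

36 bp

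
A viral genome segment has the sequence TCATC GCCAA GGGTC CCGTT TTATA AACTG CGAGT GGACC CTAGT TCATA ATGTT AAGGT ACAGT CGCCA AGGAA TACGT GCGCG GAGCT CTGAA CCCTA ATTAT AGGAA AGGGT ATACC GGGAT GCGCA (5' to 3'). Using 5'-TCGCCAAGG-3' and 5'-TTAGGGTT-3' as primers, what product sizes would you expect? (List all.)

The forward primer TCGCCAAGG matches the top strand at positions 4–12, 65–73.
The reverse primer's reverse complement is AACCCTAA, matching at positions 94–101.
Each forward site pairs with the reverse site to give a product ending at position 101: sizes 98, 37 bp.

98 bp, 37 bp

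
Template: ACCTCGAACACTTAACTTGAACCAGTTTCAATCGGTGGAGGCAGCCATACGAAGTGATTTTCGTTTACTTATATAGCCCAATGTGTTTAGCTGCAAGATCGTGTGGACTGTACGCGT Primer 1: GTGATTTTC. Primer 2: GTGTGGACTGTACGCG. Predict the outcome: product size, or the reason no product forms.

Primer 1 (GTGATTTTC) matches the top strand at positions 54–62 (3' end points downstream).
Primer 2 (GTGTGGACTGTACGCG) also matches the top strand directly, at positions 101–116 — its reverse complement CGCGTACAGTCCACAC is not present.
Both primers anneal to the bottom strand with 3' ends pointing the same way, so neither can prime synthesis back toward the other.

No product — both primers anneal to the same strand and extend in the same direction.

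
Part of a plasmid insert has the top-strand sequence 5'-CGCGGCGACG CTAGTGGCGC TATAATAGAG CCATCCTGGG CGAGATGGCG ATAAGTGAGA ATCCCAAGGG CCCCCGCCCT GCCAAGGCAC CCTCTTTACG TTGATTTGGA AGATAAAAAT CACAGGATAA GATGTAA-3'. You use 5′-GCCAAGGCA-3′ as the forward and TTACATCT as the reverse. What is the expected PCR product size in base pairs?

Forward primer GCCAAGGCA is found on the top strand at positions 81–89.
Reverse complement of the reverse primer: AGATGTAA. This occurs on the top strand at positions 130–137.
Amplicon spans positions 81–137: 57 bp.

57 bp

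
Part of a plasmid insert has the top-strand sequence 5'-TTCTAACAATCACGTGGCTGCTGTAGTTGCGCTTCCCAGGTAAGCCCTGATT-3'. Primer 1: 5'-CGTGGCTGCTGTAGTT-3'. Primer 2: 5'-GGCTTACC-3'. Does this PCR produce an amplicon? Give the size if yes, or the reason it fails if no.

Primer 1 (CGTGGCTGCTGTAGTT) matches the top strand at positions 13–28; it acts as a forward primer.
Primer 2's reverse complement is GGTAAGCC, matching the top strand at positions 39–46; it acts as a reverse primer.
The 3' ends face each other across positions 13–46, giving a 34 bp product.

Yes — a 34 bp product.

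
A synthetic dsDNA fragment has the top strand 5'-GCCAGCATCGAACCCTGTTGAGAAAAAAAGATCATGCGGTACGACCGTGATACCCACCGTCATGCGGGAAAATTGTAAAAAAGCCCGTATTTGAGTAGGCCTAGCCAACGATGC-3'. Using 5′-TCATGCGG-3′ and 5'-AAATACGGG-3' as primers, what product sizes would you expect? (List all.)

61 bp, 33 bp

The forward primer TCATGCGG matches the top strand at positions 32–39, 60–67.
The reverse primer's reverse complement is CCCGTATTT, matching at positions 84–92.
Each forward site pairs with the reverse site to give a product ending at position 92: sizes 61, 33 bp.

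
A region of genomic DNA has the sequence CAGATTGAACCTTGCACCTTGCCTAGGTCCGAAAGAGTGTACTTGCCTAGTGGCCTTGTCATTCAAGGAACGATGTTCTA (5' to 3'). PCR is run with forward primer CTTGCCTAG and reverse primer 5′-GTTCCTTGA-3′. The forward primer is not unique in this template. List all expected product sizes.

The forward primer CTTGCCTAG matches the top strand at positions 18–26, 42–50.
The reverse primer's reverse complement is TCAAGGAAC, matching at positions 63–71.
Each forward site pairs with the reverse site to give a product ending at position 71: sizes 54, 30 bp.

54 bp, 30 bp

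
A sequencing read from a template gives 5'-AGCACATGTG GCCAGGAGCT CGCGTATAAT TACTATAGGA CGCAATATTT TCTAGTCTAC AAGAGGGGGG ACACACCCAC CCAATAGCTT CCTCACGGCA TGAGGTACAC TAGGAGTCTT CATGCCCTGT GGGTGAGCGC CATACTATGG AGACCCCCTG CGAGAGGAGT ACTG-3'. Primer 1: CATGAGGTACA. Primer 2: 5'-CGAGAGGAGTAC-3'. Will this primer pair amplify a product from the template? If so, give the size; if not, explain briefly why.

No product — both primers anneal to the same strand and extend in the same direction.

Primer 1 (CATGAGGTACA) matches the top strand at positions 99–109 (3' end points downstream).
Primer 2 (CGAGAGGAGTAC) also matches the top strand directly, at positions 161–172 — its reverse complement GTACTCCTCTCG is not present.
Both primers anneal to the bottom strand with 3' ends pointing the same way, so neither can prime synthesis back toward the other.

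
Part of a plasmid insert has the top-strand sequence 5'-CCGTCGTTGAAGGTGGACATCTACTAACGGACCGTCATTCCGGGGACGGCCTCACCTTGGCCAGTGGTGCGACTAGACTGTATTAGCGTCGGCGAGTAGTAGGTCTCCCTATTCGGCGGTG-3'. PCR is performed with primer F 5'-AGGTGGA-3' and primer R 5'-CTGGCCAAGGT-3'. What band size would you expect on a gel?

54 bp

Forward primer AGGTGGA is found on the top strand at positions 11–17.
Reverse complement of the reverse primer: ACCTTGGCCAG. This occurs on the top strand at positions 54–64.
Product length = (reverse-primer end) − (forward-primer start) + 1 = 64 − 11 + 1 = 54 bp.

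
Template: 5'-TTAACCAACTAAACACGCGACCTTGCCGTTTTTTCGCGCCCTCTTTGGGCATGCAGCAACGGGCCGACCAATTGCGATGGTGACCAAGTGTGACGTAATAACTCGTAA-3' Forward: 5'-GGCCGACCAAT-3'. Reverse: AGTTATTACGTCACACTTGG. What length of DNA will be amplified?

42 bp

Scanning the template, GGCCGACCAAT occurs at positions 62–72; this primer anneals to the bottom strand there with its 3' end pointing downstream.
The reverse primer's reverse complement is CCAAGTGTGACGTAATAACT, which matches the template at positions 84–103.
The product runs from position 62 to position 103, so its length is 103 − 62 + 1 = 42 bp.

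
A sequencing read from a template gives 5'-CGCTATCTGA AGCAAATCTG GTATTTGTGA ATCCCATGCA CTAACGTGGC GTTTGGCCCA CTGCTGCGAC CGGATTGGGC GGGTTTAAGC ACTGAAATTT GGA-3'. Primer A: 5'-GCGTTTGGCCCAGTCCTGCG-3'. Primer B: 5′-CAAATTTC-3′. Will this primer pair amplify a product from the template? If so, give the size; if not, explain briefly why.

No product — primer A has no binding site in the template.

Primer A (GCGTTTGGCCCAGTCCTGCG) does not match the top strand, and its reverse complement CGCAGGACTGGGCCAAACGC does not match either.
With no annealing site for primer A, no amplification occurs.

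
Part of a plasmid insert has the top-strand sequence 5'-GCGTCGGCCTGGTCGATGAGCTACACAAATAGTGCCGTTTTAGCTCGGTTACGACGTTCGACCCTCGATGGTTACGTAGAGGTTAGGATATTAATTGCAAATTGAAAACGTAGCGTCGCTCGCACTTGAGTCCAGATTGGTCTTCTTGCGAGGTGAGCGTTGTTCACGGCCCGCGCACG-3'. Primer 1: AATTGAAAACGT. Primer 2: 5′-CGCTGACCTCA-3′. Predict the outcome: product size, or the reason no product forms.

No product — primer 2 has no binding site in the template.

Primer 2 (CGCTGACCTCA) does not match the top strand, and its reverse complement TGAGGTCAGCG does not match either.
With no annealing site for primer 2, no amplification occurs.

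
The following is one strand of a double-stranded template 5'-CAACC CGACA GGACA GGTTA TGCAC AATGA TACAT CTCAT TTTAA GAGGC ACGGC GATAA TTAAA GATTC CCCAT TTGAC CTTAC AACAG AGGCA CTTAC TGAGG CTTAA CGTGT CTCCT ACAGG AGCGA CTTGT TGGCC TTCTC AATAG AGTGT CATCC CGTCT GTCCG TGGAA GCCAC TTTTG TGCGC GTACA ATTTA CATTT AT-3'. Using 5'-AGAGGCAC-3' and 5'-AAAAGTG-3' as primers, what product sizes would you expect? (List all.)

The forward primer AGAGGCAC matches the top strand at positions 45–52, 89–96.
The reverse primer's reverse complement is CACTTTT, matching at positions 178–184.
Each forward site pairs with the reverse site to give a product ending at position 184: sizes 140, 96 bp.

140 bp, 96 bp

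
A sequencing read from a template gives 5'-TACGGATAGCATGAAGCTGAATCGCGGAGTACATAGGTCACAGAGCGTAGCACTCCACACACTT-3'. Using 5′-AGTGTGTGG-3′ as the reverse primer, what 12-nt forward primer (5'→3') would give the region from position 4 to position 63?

5'-GGATAGCATGAA-3'

The reverse primer's reverse complement CCACACACT matches the template at positions 55–63; the product starts at position 4.
The forward primer is identical to the top strand over positions 4–15: GGATAGCATGAA.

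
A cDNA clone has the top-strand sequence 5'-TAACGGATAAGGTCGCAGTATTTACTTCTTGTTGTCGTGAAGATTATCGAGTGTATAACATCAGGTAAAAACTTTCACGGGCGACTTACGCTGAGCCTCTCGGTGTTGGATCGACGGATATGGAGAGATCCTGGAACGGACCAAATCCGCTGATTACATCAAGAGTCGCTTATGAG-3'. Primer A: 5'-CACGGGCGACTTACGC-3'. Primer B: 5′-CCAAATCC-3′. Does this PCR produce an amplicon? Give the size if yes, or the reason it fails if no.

Primer A (CACGGGCGACTTACGC) matches the top strand at positions 76–91 (3' end points downstream).
Primer B (CCAAATCC) also matches the top strand directly, at positions 141–148 — its reverse complement GGATTTGG is not present.
Both primers anneal to the bottom strand with 3' ends pointing the same way, so neither can prime synthesis back toward the other.

No product — both primers anneal to the same strand and extend in the same direction.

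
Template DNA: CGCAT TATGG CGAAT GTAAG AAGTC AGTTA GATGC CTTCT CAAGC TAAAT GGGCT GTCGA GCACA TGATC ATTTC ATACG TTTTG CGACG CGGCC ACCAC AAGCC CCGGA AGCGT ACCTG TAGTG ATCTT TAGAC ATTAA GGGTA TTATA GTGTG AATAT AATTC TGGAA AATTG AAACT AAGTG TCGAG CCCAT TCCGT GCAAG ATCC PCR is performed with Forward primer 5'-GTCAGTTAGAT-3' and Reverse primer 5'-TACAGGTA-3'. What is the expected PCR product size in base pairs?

Forward primer GTCAGTTAGAT is found on the top strand at positions 23–33.
Taking the reverse complement of TACAGGTA gives TACCTGTA, found at positions 115–122 on the template; the primer anneals here to the top strand with its 3' end pointing upstream.
The product runs from position 23 to position 122, so its length is 122 − 23 + 1 = 100 bp.

100 bp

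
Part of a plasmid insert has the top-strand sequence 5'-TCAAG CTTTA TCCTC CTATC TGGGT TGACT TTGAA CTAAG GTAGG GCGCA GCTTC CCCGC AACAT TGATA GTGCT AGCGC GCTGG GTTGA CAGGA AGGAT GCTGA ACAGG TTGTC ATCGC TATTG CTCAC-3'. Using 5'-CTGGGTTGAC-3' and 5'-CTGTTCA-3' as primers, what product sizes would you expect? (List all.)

The forward primer CTGGGTTGAC matches the top strand at positions 20–29, 82–91.
The reverse primer's reverse complement is TGAACAG, matching at positions 103–109.
Each forward site pairs with the reverse site to give a product ending at position 109: sizes 90, 28 bp.

90 bp, 28 bp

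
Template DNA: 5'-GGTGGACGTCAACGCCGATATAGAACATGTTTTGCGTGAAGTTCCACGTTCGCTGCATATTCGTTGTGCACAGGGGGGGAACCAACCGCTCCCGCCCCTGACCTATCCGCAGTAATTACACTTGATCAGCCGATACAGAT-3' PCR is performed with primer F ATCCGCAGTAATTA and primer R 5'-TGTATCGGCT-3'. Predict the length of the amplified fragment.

33 bp

Scanning the template, ATCCGCAGTAATTA occurs at positions 105–118; this primer anneals to the bottom strand there with its 3' end pointing downstream.
Reverse complement of the reverse primer: AGCCGATACA. This occurs on the top strand at positions 128–137.
The product runs from position 105 to position 137, so its length is 137 − 105 + 1 = 33 bp.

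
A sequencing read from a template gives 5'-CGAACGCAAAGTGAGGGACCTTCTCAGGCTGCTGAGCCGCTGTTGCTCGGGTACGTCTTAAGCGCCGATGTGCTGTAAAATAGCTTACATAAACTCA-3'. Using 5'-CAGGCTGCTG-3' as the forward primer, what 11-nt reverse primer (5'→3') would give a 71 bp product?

5'-AGTTTATGTAA-3'

The forward primer binds at positions 25–34, so a 71 bp product ends at position 25 + 71 − 1 = 95.
The reverse primer anneals to the top strand over positions 85–95, i.e. to TTACATAAACT.
Its sequence written 5'→3' is the reverse complement: AGTTTATGTAA.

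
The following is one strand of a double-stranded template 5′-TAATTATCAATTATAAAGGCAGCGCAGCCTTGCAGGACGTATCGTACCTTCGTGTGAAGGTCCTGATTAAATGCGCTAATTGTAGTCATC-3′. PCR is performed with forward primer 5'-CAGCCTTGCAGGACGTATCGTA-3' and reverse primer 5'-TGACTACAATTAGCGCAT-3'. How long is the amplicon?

Forward primer CAGCCTTGCAGGACGTATCGTA is found on the top strand at positions 25–46.
The reverse primer's reverse complement is ATGCGCTAATTGTAGTCA, which matches the template at positions 71–88.
The product runs from position 25 to position 88, so its length is 88 − 25 + 1 = 64 bp.

64 bp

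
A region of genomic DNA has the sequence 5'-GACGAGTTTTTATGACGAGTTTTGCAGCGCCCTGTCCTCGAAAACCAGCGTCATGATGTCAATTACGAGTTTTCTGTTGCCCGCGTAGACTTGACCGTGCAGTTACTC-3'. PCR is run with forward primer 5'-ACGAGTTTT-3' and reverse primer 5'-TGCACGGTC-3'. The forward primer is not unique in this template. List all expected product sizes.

100 bp, 87 bp, 37 bp

The forward primer ACGAGTTTT matches the top strand at positions 2–10, 15–23, 65–73.
The reverse primer's reverse complement is GACCGTGCA, matching at positions 93–101.
Each forward site pairs with the reverse site to give a product ending at position 101: sizes 100, 87, 37 bp.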